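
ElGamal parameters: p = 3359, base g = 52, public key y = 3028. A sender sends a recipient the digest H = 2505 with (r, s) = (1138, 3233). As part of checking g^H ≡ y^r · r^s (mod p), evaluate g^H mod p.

3159

52^2505 mod 3359 = 3159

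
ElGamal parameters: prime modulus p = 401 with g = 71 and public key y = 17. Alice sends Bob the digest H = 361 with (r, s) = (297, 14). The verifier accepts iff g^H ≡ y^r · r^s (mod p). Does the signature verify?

Left side g^H mod p:
71^2 = 5041 ≡ 229
71^4 ≡ 229^2 = 52441 ≡ 311
71^8 ≡ 311^2 = 96721 ≡ 80
71^16 ≡ 80^2 = 6400 ≡ 385
71^32 ≡ 385^2 = 148225 ≡ 256
71^64 ≡ 256^2 = 65536 ≡ 173
71^128 ≡ 173^2 = 29929 ≡ 255
71^256 ≡ 255^2 = 65025 ≡ 63
361 = 256 + 64 + 32 + 8 + 1, so 71^361 ≡ 63·173·256·80·71 ≡ 279 (mod 401)
Right side y^r · r^s mod p:
17^2 = 289
17^4 ≡ 289^2 = 83521 ≡ 113
17^8 ≡ 113^2 = 12769 ≡ 338
17^16 ≡ 338^2 = 114244 ≡ 360
17^32 ≡ 360^2 = 129600 ≡ 77
17^64 ≡ 77^2 = 5929 ≡ 315
17^128 ≡ 315^2 = 99225 ≡ 178
17^256 ≡ 178^2 = 31684 ≡ 5
297 = 256 + 32 + 8 + 1, so 17^297 ≡ 5·77·338·17 ≡ 294 (mod 401)
297^2 = 88209 ≡ 390
297^4 ≡ 390^2 = 152100 ≡ 121
297^8 ≡ 121^2 = 14641 ≡ 205
14 = 8 + 4 + 2, so 297^14 ≡ 205·121·390 ≡ 226 (mod 401)
294·226 = 66444 ≡ 279 (mod 401)
279 ≡ 279 (mod 401), so the signature is genuine.

verifies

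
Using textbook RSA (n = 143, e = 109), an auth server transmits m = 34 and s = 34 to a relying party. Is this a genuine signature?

genuine

Squares mod 143: s^1≡34, s^2≡12, s^4≡1, s^8≡1, s^16≡1, s^32≡1, s^64≡1
109 = 64 + 32 + 8 + 4 + 1, so s^109 ≡ 1·1·1·1·34 ≡ 34 (mod 143)
Since 34 equals the digest 34, verification succeeds.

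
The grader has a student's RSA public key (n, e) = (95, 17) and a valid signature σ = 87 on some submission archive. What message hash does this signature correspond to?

Squares mod 95: σ^1≡87, σ^2≡64, σ^4≡11, σ^8≡26, σ^16≡11
17 = 16 + 1, so σ^17 ≡ 11·87 ≡ 7 (mod 95)

7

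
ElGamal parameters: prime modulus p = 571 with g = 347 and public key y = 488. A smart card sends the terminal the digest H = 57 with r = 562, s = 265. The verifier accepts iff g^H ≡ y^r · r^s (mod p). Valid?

Left side g^H mod p:
Squares mod 571: 347^1≡347, 347^2≡499, 347^4≡45, 347^8≡312, 347^16≡274, 347^32≡275
57 = 32 + 16 + 8 + 1, so 347^57 ≡ 275·274·312·347 ≡ 404 (mod 571)
Right side y^r · r^s mod p:
Squares mod 571: 488^1≡488, 488^2≡37, 488^4≡227, 488^8≡139, 488^16≡478, 488^32≡84, 488^64≡204, 488^128≡504, 488^256≡492, 488^512≡531
562 = 512 + 32 + 16 + 2, so 488^562 ≡ 531·84·478·37 ≡ 152 (mod 571)
Squares mod 571: 562^1≡562, 562^2≡81, 562^4≡280, 562^8≡173, 562^16≡237, 562^32≡211, 562^64≡554, 562^128≡289, 562^256≡155
265 = 256 + 8 + 1, so 562^265 ≡ 155·173·562 ≡ 198 (mod 571)
152·198 = 30096 ≡ 404 (mod 571)
404 ≡ 404 (mod 571), so the signature is genuine.

yes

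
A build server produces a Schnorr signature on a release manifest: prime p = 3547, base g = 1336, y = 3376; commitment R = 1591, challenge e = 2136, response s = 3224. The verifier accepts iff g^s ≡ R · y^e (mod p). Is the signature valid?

valid

g^s mod p:
Squares mod 3547: 1336^1≡1336, 1336^2≡755, 1336^4≡2505, 1336^8≡382, 1336^16≡497, 1336^32≡2266, 1336^64≡2247, 1336^128≡1628, 1336^256≡775, 1336^512≡1182, 1336^1024≡3153, 1336^2048≡2715
3224 = 2048 + 1024 + 128 + 16 + 8, so 1336^3224 ≡ 2715·3153·1628·497·382 ≡ 2584 (mod 3547)
R · y^e mod p:
Squares mod 3547: 3376^1≡3376, 3376^2≡865, 3376^4≡3355, 3376^8≡1394, 3376^16≡3027, 3376^32≡828, 3376^64≡1013, 3376^128≡1086, 3376^256≡1792, 3376^512≡1229, 3376^1024≡2966, 3376^2048≡596
2136 = 2048 + 64 + 16 + 8, so 3376^2136 ≡ 596·1013·3027·1394 ≡ 3183 (mod 3547)
1591·3183 = 5064153 ≡ 2584 (mod 3547)
2584 ≡ 2584 (mod 3547); signature holds.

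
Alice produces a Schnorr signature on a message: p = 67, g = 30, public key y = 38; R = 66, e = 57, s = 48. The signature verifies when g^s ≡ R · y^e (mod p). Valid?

g^s mod p:
Squares mod 67: 30^1≡30, 30^2≡29, 30^4≡37, 30^8≡29, 30^16≡37, 30^32≡29
48 = 32 + 16, so 30^48 ≡ 29·37 ≡ 1 (mod 67)
R · y^e mod p:
Squares mod 67: 38^1≡38, 38^2≡37, 38^4≡29, 38^8≡37, 38^16≡29, 38^32≡37
57 = 32 + 16 + 8 + 1, so 38^57 ≡ 37·29·37·38 ≡ 66 (mod 67)
66·66 = 4356 ≡ 1 (mod 67)
1 ≡ 1 (mod 67); signature holds.

yes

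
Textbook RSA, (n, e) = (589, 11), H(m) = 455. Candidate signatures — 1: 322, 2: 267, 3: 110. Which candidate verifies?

1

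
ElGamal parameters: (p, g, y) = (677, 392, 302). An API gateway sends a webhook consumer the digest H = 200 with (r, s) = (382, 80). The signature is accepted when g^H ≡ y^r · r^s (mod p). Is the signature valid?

Left side g^H mod p:
Squares mod 677: 392^1≡392, 392^2≡662, 392^4≡225, 392^8≡527, 392^16≡159, 392^32≡232, 392^64≡341, 392^128≡514
200 = 128 + 64 + 8, so 392^200 ≡ 514·341·527 ≡ 195 (mod 677)
Right side y^r · r^s mod p:
Squares mod 677: 302^1≡302, 302^2≡486, 302^4≡600, 302^8≡513, 302^16≡493, 302^32≡6, 302^64≡36, 302^128≡619, 302^256≡656
382 = 256 + 64 + 32 + 16 + 8 + 4 + 2, so 302^382 ≡ 656·36·6·493·513·600·486 ≡ 621 (mod 677)
Squares mod 677: 382^1≡382, 382^2≡369, 382^4≡84, 382^8≡286, 382^16≡556, 382^32≡424, 382^64≡371
80 = 64 + 16, so 382^80 ≡ 371·556 ≡ 468 (mod 677)
621·468 = 290628 ≡ 195 (mod 677)
195 ≡ 195 (mod 677), so the signature is genuine.

valid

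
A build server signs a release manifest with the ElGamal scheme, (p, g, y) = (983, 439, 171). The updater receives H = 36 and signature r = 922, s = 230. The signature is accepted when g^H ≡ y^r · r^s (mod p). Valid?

Left side g^H mod p:
439^2 = 192721 ≡ 53
439^4 ≡ 53^2 = 2809 ≡ 843
439^8 ≡ 843^2 = 710649 ≡ 923
439^16 ≡ 923^2 = 851929 ≡ 651
439^32 ≡ 651^2 = 423801 ≡ 128
36 = 32 + 4, so 439^36 ≡ 128·843 ≡ 757 (mod 983)
Right side y^r · r^s mod p:
171^2 = 29241 ≡ 734
171^4 ≡ 734^2 = 538756 ≡ 72
171^8 ≡ 72^2 = 5184 ≡ 269
171^16 ≡ 269^2 = 72361 ≡ 602
171^32 ≡ 602^2 = 362404 ≡ 660
171^64 ≡ 660^2 = 435600 ≡ 131
171^128 ≡ 131^2 = 17161 ≡ 450
171^256 ≡ 450^2 = 202500 ≡ 2
171^512 ≡ 2^2 = 4
922 = 512 + 256 + 128 + 16 + 8 + 2, so 171^922 ≡ 4·2·450·602·269·734 ≡ 886 (mod 983)
922^2 = 850084 ≡ 772
922^4 ≡ 772^2 = 595984 ≡ 286
922^8 ≡ 286^2 = 81796 ≡ 207
922^16 ≡ 207^2 = 42849 ≡ 580
922^32 ≡ 580^2 = 336400 ≡ 214
922^64 ≡ 214^2 = 45796 ≡ 578
922^128 ≡ 578^2 = 334084 ≡ 847
230 = 128 + 64 + 32 + 4 + 2, so 922^230 ≡ 847·578·214·286·772 ≡ 843 (mod 983)
886·843 = 746898 ≡ 801 (mod 983)
757 ≠ 801, so verification fails.

no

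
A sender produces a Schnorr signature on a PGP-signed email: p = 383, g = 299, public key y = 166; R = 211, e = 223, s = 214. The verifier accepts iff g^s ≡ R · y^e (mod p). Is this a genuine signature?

genuine

g^s mod p:
299^2 = 89401 ≡ 162
299^4 ≡ 162^2 = 26244 ≡ 200
299^8 ≡ 200^2 = 40000 ≡ 168
299^16 ≡ 168^2 = 28224 ≡ 265
299^32 ≡ 265^2 = 70225 ≡ 136
299^64 ≡ 136^2 = 18496 ≡ 112
299^128 ≡ 112^2 = 12544 ≡ 288
214 = 128 + 64 + 16 + 4 + 2, so 299^214 ≡ 288·112·265·200·162 ≡ 147 (mod 383)
R · y^e mod p:
166^2 = 27556 ≡ 363
166^4 ≡ 363^2 = 131769 ≡ 17
166^8 ≡ 17^2 = 289
166^16 ≡ 289^2 = 83521 ≡ 27
166^32 ≡ 27^2 = 729 ≡ 346
166^64 ≡ 346^2 = 119716 ≡ 220
166^128 ≡ 220^2 = 48400 ≡ 142
223 = 128 + 64 + 16 + 8 + 4 + 2 + 1, so 166^223 ≡ 142·220·27·289·17·363·166 ≡ 37 (mod 383)
211·37 = 7807 ≡ 147 (mod 383)
147 ≡ 147 (mod 383); signature holds.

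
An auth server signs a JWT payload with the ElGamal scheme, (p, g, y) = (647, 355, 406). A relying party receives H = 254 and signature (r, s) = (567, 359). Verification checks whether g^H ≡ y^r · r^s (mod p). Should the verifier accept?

Left side g^H mod p:
355^2 = 126025 ≡ 507
355^4 ≡ 507^2 = 257049 ≡ 190
355^8 ≡ 190^2 = 36100 ≡ 515
355^16 ≡ 515^2 = 265225 ≡ 602
355^32 ≡ 602^2 = 362404 ≡ 84
355^64 ≡ 84^2 = 7056 ≡ 586
355^128 ≡ 586^2 = 343396 ≡ 486
254 = 128 + 64 + 32 + 16 + 8 + 4 + 2, so 355^254 ≡ 486·586·84·602·515·190·507 ≡ 106 (mod 647)
Right side y^r · r^s mod p:
406^2 = 164836 ≡ 498
406^4 ≡ 498^2 = 248004 ≡ 203
406^8 ≡ 203^2 = 41209 ≡ 448
406^16 ≡ 448^2 = 200704 ≡ 134
406^32 ≡ 134^2 = 17956 ≡ 487
406^64 ≡ 487^2 = 237169 ≡ 367
406^128 ≡ 367^2 = 134689 ≡ 113
406^256 ≡ 113^2 = 12769 ≡ 476
406^512 ≡ 476^2 = 226576 ≡ 126
567 = 512 + 32 + 16 + 4 + 2 + 1, so 406^567 ≡ 126·487·134·203·498·406 ≡ 499 (mod 647)
567^2 = 321489 ≡ 577
567^4 ≡ 577^2 = 332929 ≡ 371
567^8 ≡ 371^2 = 137641 ≡ 477
567^16 ≡ 477^2 = 227529 ≡ 432
567^32 ≡ 432^2 = 186624 ≡ 288
567^64 ≡ 288^2 = 82944 ≡ 128
567^128 ≡ 128^2 = 16384 ≡ 209
567^256 ≡ 209^2 = 43681 ≡ 332
359 = 256 + 64 + 32 + 4 + 2 + 1, so 567^359 ≡ 332·128·288·371·577·567 ≡ 93 (mod 647)
499·93 = 46407 ≡ 470 (mod 647)
106 ≠ 470, so verification fails.

reject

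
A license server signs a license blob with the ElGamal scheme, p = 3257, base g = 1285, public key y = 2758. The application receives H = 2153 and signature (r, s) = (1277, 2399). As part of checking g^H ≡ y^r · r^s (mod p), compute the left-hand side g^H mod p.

1285^2 = 1651225 ≡ 3183
1285^4 ≡ 3183^2 = 10131489 ≡ 2219
1285^8 ≡ 2219^2 = 4923961 ≡ 2634
1285^16 ≡ 2634^2 = 6937956 ≡ 546
1285^32 ≡ 546^2 = 298116 ≡ 1729
1285^64 ≡ 1729^2 = 2989441 ≡ 2772
1285^128 ≡ 2772^2 = 7683984 ≡ 721
1285^256 ≡ 721^2 = 519841 ≡ 1978
1285^512 ≡ 1978^2 = 3912484 ≡ 827
1285^1024 ≡ 827^2 = 683929 ≡ 3216
1285^2048 ≡ 3216^2 = 10342656 ≡ 1681
2153 = 2048 + 64 + 32 + 8 + 1, so 1285^2153 ≡ 1681·2772·1729·2634·1285 ≡ 2570 (mod 3257)

2570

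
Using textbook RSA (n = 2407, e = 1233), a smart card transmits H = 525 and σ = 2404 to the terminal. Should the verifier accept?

reject

σ^1233 mod 2407 = 1882
σ^1233 mod 2407 = 1882, but H = 525.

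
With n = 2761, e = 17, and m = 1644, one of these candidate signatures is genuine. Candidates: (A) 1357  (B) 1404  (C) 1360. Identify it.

Candidate A: Squares mod 2761: 1357^1≡1357, 1357^2≡2623, 1357^4≡2478, 1357^8≡20, 1357^16≡400; 17 = 16 + 1, so 1357^17 ≡ 400·1357 ≡ 1644 (mod 2761)
  → matches m = 1644
Candidate B: Squares mod 2761: 1404^1≡1404, 1404^2≡2623, 1404^4≡2478, 1404^8≡20, 1404^16≡400; 17 = 16 + 1, so 1404^17 ≡ 400·1404 ≡ 1117 (mod 2761)
Candidate C: Squares mod 2761: 1360^1≡1360, 1360^2≡2491, 1360^4≡1114, 1360^8≡1307, 1360^16≡1951; 17 = 16 + 1, so 1360^17 ≡ 1951·1360 ≡ 39 (mod 2761)

A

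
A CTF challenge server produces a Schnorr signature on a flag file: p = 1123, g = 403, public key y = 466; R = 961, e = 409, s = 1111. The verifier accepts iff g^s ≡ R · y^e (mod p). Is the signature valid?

g^s mod p:
403^2 = 162409 ≡ 697
403^4 ≡ 697^2 = 485809 ≡ 673
403^8 ≡ 673^2 = 452929 ≡ 360
403^16 ≡ 360^2 = 129600 ≡ 455
403^32 ≡ 455^2 = 207025 ≡ 393
403^64 ≡ 393^2 = 154449 ≡ 598
403^128 ≡ 598^2 = 357604 ≡ 490
403^256 ≡ 490^2 = 240100 ≡ 901
403^512 ≡ 901^2 = 811801 ≡ 995
403^1024 ≡ 995^2 = 990025 ≡ 662
1111 = 1024 + 64 + 16 + 4 + 2 + 1, so 403^1111 ≡ 662·598·455·673·697·403 ≡ 564 (mod 1123)
R · y^e mod p:
466^2 = 217156 ≡ 417
466^4 ≡ 417^2 = 173889 ≡ 947
466^8 ≡ 947^2 = 896809 ≡ 655
466^16 ≡ 655^2 = 429025 ≡ 39
466^32 ≡ 39^2 = 1521 ≡ 398
466^64 ≡ 398^2 = 158404 ≡ 61
466^128 ≡ 61^2 = 3721 ≡ 352
466^256 ≡ 352^2 = 123904 ≡ 374
409 = 256 + 128 + 16 + 8 + 1, so 466^409 ≡ 374·352·39·655·466 ≡ 1016 (mod 1123)
961·1016 = 976376 ≡ 489 (mod 1123)
564 ≠ 489; the check fails.

invalid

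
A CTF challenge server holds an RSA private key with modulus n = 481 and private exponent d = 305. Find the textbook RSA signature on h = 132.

h^305 mod 481 = 474

474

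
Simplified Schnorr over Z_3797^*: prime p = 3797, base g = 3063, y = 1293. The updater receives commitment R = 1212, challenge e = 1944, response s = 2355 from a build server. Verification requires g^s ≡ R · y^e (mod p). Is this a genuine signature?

genuine

g^s mod p:
Squares mod 3797: 3063^1≡3063, 3063^2≡3379, 3063^4≡62, 3063^8≡47, 3063^16≡2209, 3063^32≡536, 3063^64≡2521, 3063^128≡3060, 3063^256≡198, 3063^512≡1234, 3063^1024≡159, 3063^2048≡2499
2355 = 2048 + 256 + 32 + 16 + 2 + 1, so 3063^2355 ≡ 2499·198·536·2209·3379·3063 ≡ 3046 (mod 3797)
R · y^e mod p:
Squares mod 3797: 1293^1≡1293, 1293^2≡1169, 1293^4≡3438, 1293^8≡3580, 1293^16≡1525, 1293^32≡1861, 1293^64≡457, 1293^128≡14, 1293^256≡196, 1293^512≡446, 1293^1024≡1472
1944 = 1024 + 512 + 256 + 128 + 16 + 8, so 1293^1944 ≡ 1472·446·196·14·1525·3580 ≡ 297 (mod 3797)
1212·297 = 359964 ≡ 3046 (mod 3797)
3046 ≡ 3046 (mod 3797); signature holds.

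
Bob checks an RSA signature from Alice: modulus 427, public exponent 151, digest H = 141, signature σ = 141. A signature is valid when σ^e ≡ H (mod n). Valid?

σ^2 ≡ 141^2 = 19881 ≡ 239
σ^4 ≡ 239^2 = 57121 ≡ 330
σ^8 ≡ 330^2 = 108900 ≡ 15
σ^16 ≡ 15^2 = 225
σ^32 ≡ 225^2 = 50625 ≡ 239
σ^64 ≡ 239^2 = 57121 ≡ 330
σ^128 ≡ 330^2 = 108900 ≡ 15
151 = 128 + 16 + 4 + 2 + 1, so σ^151 ≡ 15·225·330·239·141 ≡ 141 (mod 427)
σ^151 mod 427 = 141 matches H.

yes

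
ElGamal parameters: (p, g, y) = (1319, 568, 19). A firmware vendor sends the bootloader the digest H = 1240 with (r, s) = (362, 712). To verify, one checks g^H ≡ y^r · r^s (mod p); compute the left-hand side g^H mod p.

98

568^2 = 322624 ≡ 788
568^4 ≡ 788^2 = 620944 ≡ 1014
568^8 ≡ 1014^2 = 1028196 ≡ 695
568^16 ≡ 695^2 = 483025 ≡ 271
568^32 ≡ 271^2 = 73441 ≡ 896
568^64 ≡ 896^2 = 802816 ≡ 864
568^128 ≡ 864^2 = 746496 ≡ 1261
568^256 ≡ 1261^2 = 1590121 ≡ 726
568^512 ≡ 726^2 = 527076 ≡ 795
568^1024 ≡ 795^2 = 632025 ≡ 224
1240 = 1024 + 128 + 64 + 16 + 8, so 568^1240 ≡ 224·1261·864·271·695 ≡ 98 (mod 1319)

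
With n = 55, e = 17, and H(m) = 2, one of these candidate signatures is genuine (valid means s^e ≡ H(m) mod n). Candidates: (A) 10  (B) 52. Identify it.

Candidate A: 10^2 = 100 ≡ 45; 10^4 ≡ 45^2 = 2025 ≡ 45; 10^8 ≡ 45^2 = 2025 ≡ 45; 10^16 ≡ 45^2 = 2025 ≡ 45; 17 = 16 + 1, so 10^17 ≡ 45·10 ≡ 10 (mod 55)
Candidate B: 52^2 = 2704 ≡ 9; 52^4 ≡ 9^2 = 81 ≡ 26; 52^8 ≡ 26^2 = 676 ≡ 16; 52^16 ≡ 16^2 = 256 ≡ 36; 17 = 16 + 1, so 52^17 ≡ 36·52 ≡ 2 (mod 55)
  → matches H(m) = 2

B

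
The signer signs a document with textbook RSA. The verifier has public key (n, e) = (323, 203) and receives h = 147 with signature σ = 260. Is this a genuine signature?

Squares mod 323: σ^1≡260, σ^2≡93, σ^4≡251, σ^8≡16, σ^16≡256, σ^32≡290, σ^64≡120, σ^128≡188
203 = 128 + 64 + 8 + 2 + 1, so σ^203 ≡ 188·120·16·93·260 ≡ 147 (mod 323)
σ^203 mod 323 = 147 matches h.

genuine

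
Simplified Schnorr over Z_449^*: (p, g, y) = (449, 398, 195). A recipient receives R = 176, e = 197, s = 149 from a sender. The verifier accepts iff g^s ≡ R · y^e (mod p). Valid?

g^s mod p:
398^149 mod 449 = 23
R · y^e mod p:
195^197 mod 449 = 405
176·405 = 71280 ≡ 338 (mod 449)
23 ≠ 338; the check fails.

no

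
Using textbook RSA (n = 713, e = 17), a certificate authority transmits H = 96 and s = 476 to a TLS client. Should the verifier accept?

accept

s^2 ≡ 476^2 = 226576 ≡ 555
s^4 ≡ 555^2 = 308025 ≡ 9
s^8 ≡ 9^2 = 81
s^16 ≡ 81^2 = 6561 ≡ 144
17 = 16 + 1, so s^17 ≡ 144·476 ≡ 96 (mod 713)
96 = H, so the signature checks out.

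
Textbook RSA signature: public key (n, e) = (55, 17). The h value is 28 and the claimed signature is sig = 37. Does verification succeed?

sig^2 ≡ 37^2 = 1369 ≡ 49
sig^4 ≡ 49^2 = 2401 ≡ 36
sig^8 ≡ 36^2 = 1296 ≡ 31
sig^16 ≡ 31^2 = 961 ≡ 26
17 = 16 + 1, so sig^17 ≡ 26·37 ≡ 27 (mod 55)
27 ≠ 28, so verification fails.

fails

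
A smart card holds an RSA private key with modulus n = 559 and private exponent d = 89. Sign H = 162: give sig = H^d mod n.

405

H^2 ≡ 162^2 = 26244 ≡ 530
H^4 ≡ 530^2 = 280900 ≡ 282
H^8 ≡ 282^2 = 79524 ≡ 146
H^16 ≡ 146^2 = 21316 ≡ 74
H^32 ≡ 74^2 = 5476 ≡ 445
H^64 ≡ 445^2 = 198025 ≡ 139
89 = 64 + 16 + 8 + 1, so H^89 ≡ 139·74·146·162 ≡ 405 (mod 559)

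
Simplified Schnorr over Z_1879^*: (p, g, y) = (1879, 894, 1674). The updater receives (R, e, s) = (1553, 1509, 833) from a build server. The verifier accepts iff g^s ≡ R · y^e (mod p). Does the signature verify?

g^s mod p:
Squares mod 1879: 894^1≡894, 894^2≡661, 894^4≡993, 894^8≡1453, 894^16≡1092, 894^32≡1178, 894^64≡982, 894^128≡397, 894^256≡1652, 894^512≡796
833 = 512 + 256 + 64 + 1, so 894^833 ≡ 796·1652·982·894 ≡ 1831 (mod 1879)
R · y^e mod p:
Squares mod 1879: 1674^1≡1674, 1674^2≡687, 1674^4≡340, 1674^8≡981, 1674^16≡313, 1674^32≡261, 1674^64≡477, 1674^128≡170, 1674^256≡715, 1674^512≡137, 1674^1024≡1858
1509 = 1024 + 256 + 128 + 64 + 32 + 4 + 1, so 1674^1509 ≡ 1858·715·170·477·261·340·1674 ≡ 720 (mod 1879)
1553·720 = 1118160 ≡ 155 (mod 1879)
1831 ≠ 155; the check fails.

does not verify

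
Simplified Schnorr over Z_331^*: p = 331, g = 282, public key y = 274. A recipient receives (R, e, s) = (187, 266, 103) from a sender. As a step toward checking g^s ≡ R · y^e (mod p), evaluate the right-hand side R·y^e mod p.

274^2 = 75076 ≡ 270
274^4 ≡ 270^2 = 72900 ≡ 80
274^8 ≡ 80^2 = 6400 ≡ 111
274^16 ≡ 111^2 = 12321 ≡ 74
274^32 ≡ 74^2 = 5476 ≡ 180
274^64 ≡ 180^2 = 32400 ≡ 293
274^128 ≡ 293^2 = 85849 ≡ 120
274^256 ≡ 120^2 = 14400 ≡ 167
266 = 256 + 8 + 2, so 274^266 ≡ 167·111·270 ≡ 270 (mod 331)
R · y^e ≡ 187·270 = 50490 ≡ 178 (mod 331)

178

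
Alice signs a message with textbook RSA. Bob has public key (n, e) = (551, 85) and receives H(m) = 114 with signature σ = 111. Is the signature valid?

invalid

σ^2 ≡ 111^2 = 12321 ≡ 199
σ^4 ≡ 199^2 = 39601 ≡ 480
σ^8 ≡ 480^2 = 230400 ≡ 82
σ^16 ≡ 82^2 = 6724 ≡ 112
σ^32 ≡ 112^2 = 12544 ≡ 422
σ^64 ≡ 422^2 = 178084 ≡ 111
85 = 64 + 16 + 4 + 1, so σ^85 ≡ 111·112·480·111 ≡ 24 (mod 551)
σ^85 mod 551 = 24, but H(m) = 114.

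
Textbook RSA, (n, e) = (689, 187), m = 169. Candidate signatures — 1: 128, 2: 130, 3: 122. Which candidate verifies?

Candidate 1: Squares mod 689: 128^1≡128, 128^2≡537, 128^4≡367, 128^8≡334, 128^16≡627, 128^32≡399, 128^64≡42, 128^128≡386; 187 = 128 + 32 + 16 + 8 + 2 + 1, so 128^187 ≡ 386·399·627·334·537·128 ≡ 353 (mod 689)
Candidate 2: Squares mod 689: 130^1≡130, 130^2≡364, 130^4≡208, 130^8≡546, 130^16≡468, 130^32≡611, 130^64≡572, 130^128≡598; 187 = 128 + 32 + 16 + 8 + 2 + 1, so 130^187 ≡ 598·611·468·546·364·130 ≡ 169 (mod 689)
  → matches m = 169
Candidate 3: Squares mod 689: 122^1≡122, 122^2≡415, 122^4≡664, 122^8≡625, 122^16≡651, 122^32≡66, 122^64≡222, 122^128≡365; 187 = 128 + 32 + 16 + 8 + 2 + 1, so 122^187 ≡ 365·66·651·625·415·122 ≡ 554 (mod 689)

2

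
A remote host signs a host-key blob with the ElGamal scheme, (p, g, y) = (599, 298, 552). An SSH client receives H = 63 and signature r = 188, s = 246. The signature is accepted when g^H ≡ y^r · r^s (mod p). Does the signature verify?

Left side g^H mod p:
Squares mod 599: 298^1≡298, 298^2≡152, 298^4≡342, 298^8≡159, 298^16≡123, 298^32≡154
63 = 32 + 16 + 8 + 4 + 2 + 1, so 298^63 ≡ 154·123·159·342·152·298 ≡ 562 (mod 599)
Right side y^r · r^s mod p:
Squares mod 599: 552^1≡552, 552^2≡412, 552^4≡227, 552^8≡15, 552^16≡225, 552^32≡309, 552^64≡240, 552^128≡96
188 = 128 + 32 + 16 + 8 + 4, so 552^188 ≡ 96·309·225·15·227 ≡ 54 (mod 599)
Squares mod 599: 188^1≡188, 188^2≡3, 188^4≡9, 188^8≡81, 188^16≡571, 188^32≡185, 188^64≡82, 188^128≡135
246 = 128 + 64 + 32 + 16 + 4 + 2, so 188^246 ≡ 135·82·185·571·9·3 ≡ 75 (mod 599)
54·75 = 4050 ≡ 456 (mod 599)
562 ≠ 456, so verification fails.

does not verify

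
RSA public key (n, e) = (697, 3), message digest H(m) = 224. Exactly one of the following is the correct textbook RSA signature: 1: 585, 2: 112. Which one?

1

Candidate 1: 585^2 = 342225 ≡ 695; 3 = 2 + 1, so 585^3 ≡ 695·585 ≡ 224 (mod 697)
  → matches H(m) = 224
Candidate 2: 112^2 = 12544 ≡ 695; 3 = 2 + 1, so 112^3 ≡ 695·112 ≡ 473 (mod 697)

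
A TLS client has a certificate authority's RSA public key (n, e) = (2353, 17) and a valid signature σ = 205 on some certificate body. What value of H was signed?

134

Squares mod 2353: σ^1≡205, σ^2≡2024, σ^4≡3, σ^8≡9, σ^16≡81
17 = 16 + 1, so σ^17 ≡ 81·205 ≡ 134 (mod 2353)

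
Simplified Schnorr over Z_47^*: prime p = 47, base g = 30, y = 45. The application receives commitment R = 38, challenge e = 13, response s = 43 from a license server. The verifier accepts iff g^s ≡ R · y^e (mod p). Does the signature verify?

does not verify

g^s mod p:
Squares mod 47: 30^1≡30, 30^2≡7, 30^4≡2, 30^8≡4, 30^16≡16, 30^32≡21
43 = 32 + 8 + 2 + 1, so 30^43 ≡ 21·4·7·30 ≡ 15 (mod 47)
R · y^e mod p:
Squares mod 47: 45^1≡45, 45^2≡4, 45^4≡16, 45^8≡21
13 = 8 + 4 + 1, so 45^13 ≡ 21·16·45 ≡ 33 (mod 47)
38·33 = 1254 ≡ 32 (mod 47)
15 ≠ 32; the check fails.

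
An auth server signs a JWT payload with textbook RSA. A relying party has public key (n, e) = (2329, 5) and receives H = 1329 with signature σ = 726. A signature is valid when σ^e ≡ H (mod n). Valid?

yes

Squares mod 2329: σ^1≡726, σ^2≡722, σ^4≡1917
5 = 4 + 1, so σ^5 ≡ 1917·726 ≡ 1329 (mod 2329)
σ^5 mod 2329 = 1329 matches H.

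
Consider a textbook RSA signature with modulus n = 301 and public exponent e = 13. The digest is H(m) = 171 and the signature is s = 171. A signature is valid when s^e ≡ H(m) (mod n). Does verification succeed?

passes

s^2 ≡ 171^2 = 29241 ≡ 44
s^4 ≡ 44^2 = 1936 ≡ 130
s^8 ≡ 130^2 = 16900 ≡ 44
13 = 8 + 4 + 1, so s^13 ≡ 44·130·171 ≡ 171 (mod 301)
s^13 mod 301 = 171 matches H(m).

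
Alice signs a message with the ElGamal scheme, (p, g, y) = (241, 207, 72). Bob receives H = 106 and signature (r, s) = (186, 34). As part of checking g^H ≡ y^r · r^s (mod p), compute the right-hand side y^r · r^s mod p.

50

72^2 = 5184 ≡ 123
72^4 ≡ 123^2 = 15129 ≡ 187
72^8 ≡ 187^2 = 34969 ≡ 24
72^16 ≡ 24^2 = 576 ≡ 94
72^32 ≡ 94^2 = 8836 ≡ 160
72^64 ≡ 160^2 = 25600 ≡ 54
72^128 ≡ 54^2 = 2916 ≡ 24
186 = 128 + 32 + 16 + 8 + 2, so 72^186 ≡ 24·160·94·24·123 ≡ 135 (mod 241)
186^2 = 34596 ≡ 133
186^4 ≡ 133^2 = 17689 ≡ 96
186^8 ≡ 96^2 = 9216 ≡ 58
186^16 ≡ 58^2 = 3364 ≡ 231
186^32 ≡ 231^2 = 53361 ≡ 100
34 = 32 + 2, so 186^34 ≡ 100·133 ≡ 45 (mod 241)
y^r · r^s ≡ 135·45 = 6075 ≡ 50 (mod 241)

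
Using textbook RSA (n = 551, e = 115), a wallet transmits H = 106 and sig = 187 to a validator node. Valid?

no

Squares mod 551: sig^1≡187, sig^2≡256, sig^4≡518, sig^8≡538, sig^16≡169, sig^32≡460, sig^64≡16
115 = 64 + 32 + 16 + 2 + 1, so sig^115 ≡ 16·460·169·256·187 ≡ 283 (mod 551)
283 ≠ 106, so verification fails.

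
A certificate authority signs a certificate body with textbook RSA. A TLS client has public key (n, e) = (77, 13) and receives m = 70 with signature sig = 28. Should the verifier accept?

reject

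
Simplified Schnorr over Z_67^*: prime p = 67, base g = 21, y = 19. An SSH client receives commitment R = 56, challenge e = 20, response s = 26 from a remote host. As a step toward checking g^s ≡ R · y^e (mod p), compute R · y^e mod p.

23

Squares mod 67: 19^1≡19, 19^2≡26, 19^4≡6, 19^8≡36, 19^16≡23
20 = 16 + 4, so 19^20 ≡ 23·6 ≡ 4 (mod 67)
R · y^e ≡ 56·4 = 224 ≡ 23 (mod 67)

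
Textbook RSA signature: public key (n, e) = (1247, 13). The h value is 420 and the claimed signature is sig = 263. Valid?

Squares mod 1247: sig^1≡263, sig^2≡584, sig^4≡625, sig^8≡314
13 = 8 + 4 + 1, so sig^13 ≡ 314·625·263 ≡ 420 (mod 1247)
420 = h, so the signature checks out.

yes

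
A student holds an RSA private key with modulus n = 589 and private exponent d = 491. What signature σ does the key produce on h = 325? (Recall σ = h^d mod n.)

h^2 ≡ 325^2 = 105625 ≡ 194
h^4 ≡ 194^2 = 37636 ≡ 529
h^8 ≡ 529^2 = 279841 ≡ 66
h^16 ≡ 66^2 = 4356 ≡ 233
h^32 ≡ 233^2 = 54289 ≡ 101
h^64 ≡ 101^2 = 10201 ≡ 188
h^128 ≡ 188^2 = 35344 ≡ 4
h^256 ≡ 4^2 = 16
491 = 256 + 128 + 64 + 32 + 8 + 2 + 1, so h^491 ≡ 16·4·188·101·66·194·325 ≡ 108 (mod 589)

108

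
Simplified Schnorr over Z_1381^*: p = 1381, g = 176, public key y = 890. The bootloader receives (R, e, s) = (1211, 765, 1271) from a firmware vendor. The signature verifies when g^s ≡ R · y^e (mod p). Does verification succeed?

g^s mod p:
176^2 = 30976 ≡ 594
176^4 ≡ 594^2 = 352836 ≡ 681
176^8 ≡ 681^2 = 463761 ≡ 1126
176^16 ≡ 1126^2 = 1267876 ≡ 118
176^32 ≡ 118^2 = 13924 ≡ 114
176^64 ≡ 114^2 = 12996 ≡ 567
176^128 ≡ 567^2 = 321489 ≡ 1097
176^256 ≡ 1097^2 = 1203409 ≡ 558
176^512 ≡ 558^2 = 311364 ≡ 639
176^1024 ≡ 639^2 = 408321 ≡ 926
1271 = 1024 + 128 + 64 + 32 + 16 + 4 + 2 + 1, so 176^1271 ≡ 926·1097·567·114·118·681·594·176 ≡ 638 (mod 1381)
R · y^e mod p:
890^2 = 792100 ≡ 787
890^4 ≡ 787^2 = 619369 ≡ 681
890^8 ≡ 681^2 = 463761 ≡ 1126
890^16 ≡ 1126^2 = 1267876 ≡ 118
890^32 ≡ 118^2 = 13924 ≡ 114
890^64 ≡ 114^2 = 12996 ≡ 567
890^128 ≡ 567^2 = 321489 ≡ 1097
890^256 ≡ 1097^2 = 1203409 ≡ 558
890^512 ≡ 558^2 = 311364 ≡ 639
765 = 512 + 128 + 64 + 32 + 16 + 8 + 4 + 1, so 890^765 ≡ 639·1097·567·114·118·1126·681·890 ≡ 1361 (mod 1381)
1211·1361 = 1648171 ≡ 638 (mod 1381)
638 ≡ 638 (mod 1381); signature holds.

passes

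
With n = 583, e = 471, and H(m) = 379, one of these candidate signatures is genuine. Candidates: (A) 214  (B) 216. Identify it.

Candidate A: Squares mod 583: 214^1≡214, 214^2≡322, 214^4≡493, 214^8≡521, 214^16≡346, 214^32≡201, 214^64≡174, 214^128≡543, 214^256≡434; 471 = 256 + 128 + 64 + 16 + 4 + 2 + 1, so 214^471 ≡ 434·543·174·346·493·322·214 ≡ 379 (mod 583)
  → matches H(m) = 379
Candidate B: Squares mod 583: 216^1≡216, 216^2≡16, 216^4≡256, 216^8≡240, 216^16≡466, 216^32≡280, 216^64≡278, 216^128≡328, 216^256≡312; 471 = 256 + 128 + 64 + 16 + 4 + 2 + 1, so 216^471 ≡ 312·328·278·466·256·16·216 ≡ 117 (mod 583)

A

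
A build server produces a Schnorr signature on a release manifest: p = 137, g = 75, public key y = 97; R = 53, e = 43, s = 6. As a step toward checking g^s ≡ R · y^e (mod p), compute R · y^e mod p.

101

97^2 = 9409 ≡ 93
97^4 ≡ 93^2 = 8649 ≡ 18
97^8 ≡ 18^2 = 324 ≡ 50
97^16 ≡ 50^2 = 2500 ≡ 34
97^32 ≡ 34^2 = 1156 ≡ 60
43 = 32 + 8 + 2 + 1, so 97^43 ≡ 60·50·93·97 ≡ 20 (mod 137)
R · y^e ≡ 53·20 = 1060 ≡ 101 (mod 137)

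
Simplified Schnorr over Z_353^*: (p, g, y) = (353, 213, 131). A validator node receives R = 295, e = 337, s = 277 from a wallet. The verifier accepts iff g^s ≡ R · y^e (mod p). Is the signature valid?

invalid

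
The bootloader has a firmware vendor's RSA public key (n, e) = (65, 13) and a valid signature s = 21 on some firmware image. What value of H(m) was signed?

Squares mod 65: s^1≡21, s^2≡51, s^4≡1, s^8≡1
13 = 8 + 4 + 1, so s^13 ≡ 1·1·21 ≡ 21 (mod 65)

21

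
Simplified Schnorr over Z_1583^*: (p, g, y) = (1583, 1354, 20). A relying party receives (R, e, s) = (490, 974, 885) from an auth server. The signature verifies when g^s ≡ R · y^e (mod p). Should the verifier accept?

g^s mod p:
Squares mod 1583: 1354^1≡1354, 1354^2≡202, 1354^4≡1229, 1354^8≡259, 1354^16≡595, 1354^32≡1016, 1354^64≡140, 1354^128≡604, 1354^256≡726, 1354^512≡1520
885 = 512 + 256 + 64 + 32 + 16 + 4 + 1, so 1354^885 ≡ 1520·726·140·1016·595·1229·1354 ≡ 1255 (mod 1583)
R · y^e mod p:
Squares mod 1583: 20^1≡20, 20^2≡400, 20^4≡117, 20^8≡1025, 20^16≡1096, 20^32≡1302, 20^64≡1394, 20^128≡895, 20^256≡27, 20^512≡729
974 = 512 + 256 + 128 + 64 + 8 + 4 + 2, so 20^974 ≡ 729·27·895·1394·1025·117·400 ≡ 604 (mod 1583)
490·604 = 295960 ≡ 1522 (mod 1583)
1255 ≠ 1522; the check fails.

reject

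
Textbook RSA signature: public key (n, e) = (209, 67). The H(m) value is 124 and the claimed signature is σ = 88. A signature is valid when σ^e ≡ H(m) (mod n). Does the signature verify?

does not verify

Squares mod 209: σ^1≡88, σ^2≡11, σ^4≡121, σ^8≡11, σ^16≡121, σ^32≡11, σ^64≡121
67 = 64 + 2 + 1, so σ^67 ≡ 121·11·88 ≡ 88 (mod 209)
88 ≠ 124, so verification fails.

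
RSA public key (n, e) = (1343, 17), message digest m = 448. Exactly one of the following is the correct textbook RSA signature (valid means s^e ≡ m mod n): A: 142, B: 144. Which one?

Candidate A: Squares mod 1343: 142^1≡142, 142^2≡19, 142^4≡361, 142^8≡50, 142^16≡1157; 17 = 16 + 1, so 142^17 ≡ 1157·142 ≡ 448 (mod 1343)
  → matches m = 448
Candidate B: Squares mod 1343: 144^1≡144, 144^2≡591, 144^4≡101, 144^8≡800, 144^16≡732; 17 = 16 + 1, so 144^17 ≡ 732·144 ≡ 654 (mod 1343)

A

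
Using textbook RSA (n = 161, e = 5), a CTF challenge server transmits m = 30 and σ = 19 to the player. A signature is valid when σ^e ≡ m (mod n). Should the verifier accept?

Squares mod 161: σ^1≡19, σ^2≡39, σ^4≡72
5 = 4 + 1, so σ^5 ≡ 72·19 ≡ 80 (mod 161)
The recovered value 80 does not match the digest 30.

reject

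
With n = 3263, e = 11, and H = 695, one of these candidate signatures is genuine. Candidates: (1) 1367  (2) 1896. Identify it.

2

Candidate 1: 1367^2 = 1868689 ≡ 2253; 1367^4 ≡ 2253^2 = 5076009 ≡ 2044; 1367^8 ≡ 2044^2 = 4177936 ≡ 1296; 11 = 8 + 2 + 1, so 1367^11 ≡ 1296·2253·1367 ≡ 2568 (mod 3263)
Candidate 2: 1896^2 = 3594816 ≡ 2253; 1896^4 ≡ 2253^2 = 5076009 ≡ 2044; 1896^8 ≡ 2044^2 = 4177936 ≡ 1296; 11 = 8 + 2 + 1, so 1896^11 ≡ 1296·2253·1896 ≡ 695 (mod 3263)
  → matches H = 695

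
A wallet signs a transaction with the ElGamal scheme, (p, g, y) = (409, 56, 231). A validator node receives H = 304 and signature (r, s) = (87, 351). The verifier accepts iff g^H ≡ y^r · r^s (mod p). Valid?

no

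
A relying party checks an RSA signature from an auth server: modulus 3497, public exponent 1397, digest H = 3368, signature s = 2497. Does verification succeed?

Squares mod 3497: s^1≡2497, s^2≡3355, s^4≡2679, s^8≡1197, s^16≡2536, s^32≡313, s^64≡53, s^128≡2809, s^256≡1249, s^512≡339, s^1024≡3017
1397 = 1024 + 256 + 64 + 32 + 16 + 4 + 1, so s^1397 ≡ 3017·1249·53·313·2536·2679·2497 ≡ 3368 (mod 3497)
s^1397 mod 3497 = 3368 matches H.

passes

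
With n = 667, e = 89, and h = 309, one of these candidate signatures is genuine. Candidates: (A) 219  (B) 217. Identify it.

Candidate A: 219^2 = 47961 ≡ 604; 219^4 ≡ 604^2 = 364816 ≡ 634; 219^8 ≡ 634^2 = 401956 ≡ 422; 219^16 ≡ 422^2 = 178084 ≡ 662; 219^32 ≡ 662^2 = 438244 ≡ 25; 219^64 ≡ 25^2 = 625; 89 = 64 + 16 + 8 + 1, so 219^89 ≡ 625·662·422·219 ≡ 81 (mod 667)
Candidate B: 217^2 = 47089 ≡ 399; 217^4 ≡ 399^2 = 159201 ≡ 455; 217^8 ≡ 455^2 = 207025 ≡ 255; 217^16 ≡ 255^2 = 65025 ≡ 326; 217^32 ≡ 326^2 = 106276 ≡ 223; 217^64 ≡ 223^2 = 49729 ≡ 371; 89 = 64 + 16 + 8 + 1, so 217^89 ≡ 371·326·255·217 ≡ 309 (mod 667)
  → matches h = 309

B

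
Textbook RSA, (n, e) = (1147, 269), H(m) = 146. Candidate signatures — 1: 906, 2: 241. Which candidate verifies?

Candidate 1: Squares mod 1147: 906^1≡906, 906^2≡731, 906^4≡1006, 906^8≡382, 906^16≡255, 906^32≡793, 906^64≡293, 906^128≡971, 906^256≡7; 269 = 256 + 8 + 4 + 1, so 906^269 ≡ 7·382·1006·906 ≡ 1001 (mod 1147)
Candidate 2: Squares mod 1147: 241^1≡241, 241^2≡731, 241^4≡1006, 241^8≡382, 241^16≡255, 241^32≡793, 241^64≡293, 241^128≡971, 241^256≡7; 269 = 256 + 8 + 4 + 1, so 241^269 ≡ 7·382·1006·241 ≡ 146 (mod 1147)
  → matches H(m) = 146

2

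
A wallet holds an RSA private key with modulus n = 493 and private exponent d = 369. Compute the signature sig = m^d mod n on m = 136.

459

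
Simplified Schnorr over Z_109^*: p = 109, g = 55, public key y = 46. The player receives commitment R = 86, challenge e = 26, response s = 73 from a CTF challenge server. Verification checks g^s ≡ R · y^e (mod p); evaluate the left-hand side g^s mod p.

55

55^2 = 3025 ≡ 82
55^4 ≡ 82^2 = 6724 ≡ 75
55^8 ≡ 75^2 = 5625 ≡ 66
55^16 ≡ 66^2 = 4356 ≡ 105
55^32 ≡ 105^2 = 11025 ≡ 16
55^64 ≡ 16^2 = 256 ≡ 38
73 = 64 + 8 + 1, so 55^73 ≡ 38·66·55 ≡ 55 (mod 109)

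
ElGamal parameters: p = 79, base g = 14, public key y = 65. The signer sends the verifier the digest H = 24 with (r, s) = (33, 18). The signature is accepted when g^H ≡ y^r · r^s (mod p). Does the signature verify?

Left side g^H mod p:
Squares mod 79: 14^1≡14, 14^2≡38, 14^4≡22, 14^8≡10, 14^16≡21
24 = 16 + 8, so 14^24 ≡ 21·10 ≡ 52 (mod 79)
Right side y^r · r^s mod p:
Squares mod 79: 65^1≡65, 65^2≡38, 65^4≡22, 65^8≡10, 65^16≡21, 65^32≡46
33 = 32 + 1, so 65^33 ≡ 46·65 ≡ 67 (mod 79)
Squares mod 79: 33^1≡33, 33^2≡62, 33^4≡52, 33^8≡18, 33^16≡8
18 = 16 + 2, so 33^18 ≡ 8·62 ≡ 22 (mod 79)
67·22 = 1474 ≡ 52 (mod 79)
52 ≡ 52 (mod 79), so the signature is genuine.

verifies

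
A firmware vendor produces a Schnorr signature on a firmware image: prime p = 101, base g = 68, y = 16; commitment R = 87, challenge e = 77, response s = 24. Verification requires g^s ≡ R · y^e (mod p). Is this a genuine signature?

genuine

g^s mod p:
68^2 = 4624 ≡ 79
68^4 ≡ 79^2 = 6241 ≡ 80
68^8 ≡ 80^2 = 6400 ≡ 37
68^16 ≡ 37^2 = 1369 ≡ 56
24 = 16 + 8, so 68^24 ≡ 56·37 ≡ 52 (mod 101)
R · y^e mod p:
16^2 = 256 ≡ 54
16^4 ≡ 54^2 = 2916 ≡ 88
16^8 ≡ 88^2 = 7744 ≡ 68
16^16 ≡ 68^2 = 4624 ≡ 79
16^32 ≡ 79^2 = 6241 ≡ 80
16^64 ≡ 80^2 = 6400 ≡ 37
77 = 64 + 8 + 4 + 1, so 16^77 ≡ 37·68·88·16 ≡ 54 (mod 101)
87·54 = 4698 ≡ 52 (mod 101)
52 ≡ 52 (mod 101); signature holds.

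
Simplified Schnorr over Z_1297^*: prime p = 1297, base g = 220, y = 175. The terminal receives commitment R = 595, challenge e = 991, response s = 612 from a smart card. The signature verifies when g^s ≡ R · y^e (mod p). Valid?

yes

g^s mod p:
220^2 = 48400 ≡ 411
220^4 ≡ 411^2 = 168921 ≡ 311
220^8 ≡ 311^2 = 96721 ≡ 743
220^16 ≡ 743^2 = 552049 ≡ 824
220^32 ≡ 824^2 = 678976 ≡ 645
220^64 ≡ 645^2 = 416025 ≡ 985
220^128 ≡ 985^2 = 970225 ≡ 69
220^256 ≡ 69^2 = 4761 ≡ 870
220^512 ≡ 870^2 = 756900 ≡ 749
612 = 512 + 64 + 32 + 4, so 220^612 ≡ 749·985·645·311 ≡ 451 (mod 1297)
R · y^e mod p:
175^2 = 30625 ≡ 794
175^4 ≡ 794^2 = 630436 ≡ 94
175^8 ≡ 94^2 = 8836 ≡ 1054
175^16 ≡ 1054^2 = 1110916 ≡ 684
175^32 ≡ 684^2 = 467856 ≡ 936
175^64 ≡ 936^2 = 876096 ≡ 621
175^128 ≡ 621^2 = 385641 ≡ 432
175^256 ≡ 432^2 = 186624 ≡ 1153
175^512 ≡ 1153^2 = 1329409 ≡ 1281
991 = 512 + 256 + 128 + 64 + 16 + 8 + 4 + 2 + 1, so 175^991 ≡ 1281·1153·432·621·684·1054·94·794·175 ≡ 234 (mod 1297)
595·234 = 139230 ≡ 451 (mod 1297)
451 ≡ 451 (mod 1297); signature holds.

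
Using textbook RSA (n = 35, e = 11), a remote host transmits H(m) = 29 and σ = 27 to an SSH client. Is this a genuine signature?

Squares mod 35: σ^1≡27, σ^2≡29, σ^4≡1, σ^8≡1
11 = 8 + 2 + 1, so σ^11 ≡ 1·29·27 ≡ 13 (mod 35)
13 ≠ 29, so verification fails.

forged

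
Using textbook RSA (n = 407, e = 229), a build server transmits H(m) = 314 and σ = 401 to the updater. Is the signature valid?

invalid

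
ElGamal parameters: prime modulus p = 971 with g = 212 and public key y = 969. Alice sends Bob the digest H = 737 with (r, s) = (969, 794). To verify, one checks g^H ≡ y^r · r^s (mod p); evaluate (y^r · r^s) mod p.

13

969^969 mod 971 = 485
969^794 mod 971 = 945
y^r · r^s ≡ 485·945 = 458325 ≡ 13 (mod 971)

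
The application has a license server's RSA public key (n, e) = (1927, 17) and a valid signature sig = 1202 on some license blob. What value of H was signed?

sig^2 ≡ 1202^2 = 1444804 ≡ 1481
sig^4 ≡ 1481^2 = 2193361 ≡ 435
sig^8 ≡ 435^2 = 189225 ≡ 379
sig^16 ≡ 379^2 = 143641 ≡ 1043
17 = 16 + 1, so sig^17 ≡ 1043·1202 ≡ 1136 (mod 1927)

1136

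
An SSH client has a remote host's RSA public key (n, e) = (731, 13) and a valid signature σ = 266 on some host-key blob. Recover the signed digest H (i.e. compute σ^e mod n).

500

σ^13 mod 731 = 500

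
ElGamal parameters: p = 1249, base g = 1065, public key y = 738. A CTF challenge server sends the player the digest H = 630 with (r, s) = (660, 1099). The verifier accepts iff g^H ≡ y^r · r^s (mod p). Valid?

Left side g^H mod p:
Squares mod 1249: 1065^1≡1065, 1065^2≡133, 1065^4≡203, 1065^8≡1241, 1065^16≡64, 1065^32≡349, 1065^64≡648, 1065^128≡240, 1065^256≡146, 1065^512≡83
630 = 512 + 64 + 32 + 16 + 4 + 2, so 1065^630 ≡ 83·648·349·64·203·133 ≡ 479 (mod 1249)
Right side y^r · r^s mod p:
Squares mod 1249: 738^1≡738, 738^2≡80, 738^4≡155, 738^8≡294, 738^16≡255, 738^32≡77, 738^64≡933, 738^128≡1185, 738^256≡349, 738^512≡648
660 = 512 + 128 + 16 + 4, so 738^660 ≡ 648·1185·255·155 ≡ 555 (mod 1249)
Squares mod 1249: 660^1≡660, 660^2≡948, 660^4≡673, 660^8≡791, 660^16≡1181, 660^32≡877, 660^64≡994, 660^128≡77, 660^256≡933, 660^512≡1185, 660^1024≡349
1099 = 1024 + 64 + 8 + 2 + 1, so 660^1099 ≡ 349·994·791·948·660 ≡ 772 (mod 1249)
555·772 = 428460 ≡ 53 (mod 1249)
479 ≠ 53, so verification fails.

no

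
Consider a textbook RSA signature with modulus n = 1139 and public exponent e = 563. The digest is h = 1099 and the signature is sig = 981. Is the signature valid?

valid

Squares mod 1139: sig^1≡981, sig^2≡1045, sig^4≡863, sig^8≡1002, sig^16≡545, sig^32≡885, sig^64≡732, sig^128≡494, sig^256≡290, sig^512≡953
563 = 512 + 32 + 16 + 2 + 1, so sig^563 ≡ 953·885·545·1045·981 ≡ 1099 (mod 1139)
Since 1099 equals the digest 1099, verification succeeds.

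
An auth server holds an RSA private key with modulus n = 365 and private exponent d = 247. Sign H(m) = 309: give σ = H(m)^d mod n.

(H(m))^247 mod 365 = 344

344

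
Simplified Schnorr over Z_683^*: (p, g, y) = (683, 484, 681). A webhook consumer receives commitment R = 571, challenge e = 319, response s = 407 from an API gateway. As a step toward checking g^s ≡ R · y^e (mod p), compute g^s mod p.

571

484^407 mod 683 = 571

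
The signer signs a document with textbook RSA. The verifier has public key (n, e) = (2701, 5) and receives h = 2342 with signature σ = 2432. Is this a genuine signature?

σ^2 ≡ 2432^2 = 5914624 ≡ 2135
σ^4 ≡ 2135^2 = 4558225 ≡ 1638
5 = 4 + 1, so σ^5 ≡ 1638·2432 ≡ 2342 (mod 2701)
σ^5 mod 2701 = 2342 matches h.

genuine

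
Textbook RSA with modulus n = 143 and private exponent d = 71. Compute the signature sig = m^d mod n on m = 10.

43

Squares mod 143: m^1≡10, m^2≡100, m^4≡133, m^8≡100, m^16≡133, m^32≡100, m^64≡133
71 = 64 + 4 + 2 + 1, so m^71 ≡ 133·133·100·10 ≡ 43 (mod 143)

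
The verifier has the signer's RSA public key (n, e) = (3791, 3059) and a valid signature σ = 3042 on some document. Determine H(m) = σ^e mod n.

σ^2 ≡ 3042^2 = 9253764 ≡ 3724
σ^4 ≡ 3724^2 = 13868176 ≡ 698
σ^8 ≡ 698^2 = 487204 ≡ 1956
σ^16 ≡ 1956^2 = 3825936 ≡ 817
σ^32 ≡ 817^2 = 667489 ≡ 273
σ^64 ≡ 273^2 = 74529 ≡ 2500
σ^128 ≡ 2500^2 = 6250000 ≡ 2432
σ^256 ≡ 2432^2 = 5914624 ≡ 664
σ^512 ≡ 664^2 = 440896 ≡ 1140
σ^1024 ≡ 1140^2 = 1299600 ≡ 3078
σ^2048 ≡ 3078^2 = 9474084 ≡ 375
3059 = 2048 + 512 + 256 + 128 + 64 + 32 + 16 + 2 + 1, so σ^3059 ≡ 375·1140·664·2432·2500·273·817·3724·3042 ≡ 645 (mod 3791)

645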